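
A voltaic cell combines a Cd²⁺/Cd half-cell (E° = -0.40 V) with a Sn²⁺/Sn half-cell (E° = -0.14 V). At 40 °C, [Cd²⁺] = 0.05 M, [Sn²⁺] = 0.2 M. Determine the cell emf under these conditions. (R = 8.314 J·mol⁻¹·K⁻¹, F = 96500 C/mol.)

0.279 V

The Sn²⁺/Sn couple has the higher reduction potential and acts as the cathode, so E°_cell = -0.14 − (-0.40) = 0.26 V.
Balancing electrons gives n = 2; the reaction quotient is Q = [Cd²⁺]/[Sn²⁺] = 0.250.
E = E° − (RT/nF) ln Q = 0.26 − (8.314×313)/(2×96500) × (-1.386) = 0.260 + 0.019 = 0.279 V.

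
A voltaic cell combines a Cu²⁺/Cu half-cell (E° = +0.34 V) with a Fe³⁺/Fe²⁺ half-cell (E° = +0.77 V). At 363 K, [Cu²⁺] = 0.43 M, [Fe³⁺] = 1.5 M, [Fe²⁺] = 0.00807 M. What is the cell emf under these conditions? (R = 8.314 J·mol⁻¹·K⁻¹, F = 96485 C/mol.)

The Fe³⁺/Fe²⁺ couple has the higher reduction potential and acts as the cathode, so E°_cell = +0.77 − (+0.34) = 0.43 V.
Balancing electrons gives n = 2; the reaction quotient is Q = [Cu²⁺]·[Fe²⁺]^2/[Fe³⁺]^2 = 1.24 × 10^-5.
E = E° − (RT/nF) ln Q = 0.43 − (8.314×363)/(2×96485) × (-11.294) = 0.430 + 0.177 = 0.607 V.

0.607 V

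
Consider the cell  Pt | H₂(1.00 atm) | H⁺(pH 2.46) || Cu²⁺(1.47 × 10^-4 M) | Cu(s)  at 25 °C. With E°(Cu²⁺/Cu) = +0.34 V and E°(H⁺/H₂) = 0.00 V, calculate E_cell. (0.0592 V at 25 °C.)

The Cu²⁺/Cu couple is the cathode, so E°_cell = 0.34 V; n = 2.
[H⁺] = 10^(−2.46) = 0.0035 M, and Q = [H⁺]^2 / ([Cu²⁺]·P(H₂)) = 0.0818.
E = E° − (0.0592/2) log Q = 0.34 − (0.0592/2)(-1.087) = 0.372 V.

0.37 V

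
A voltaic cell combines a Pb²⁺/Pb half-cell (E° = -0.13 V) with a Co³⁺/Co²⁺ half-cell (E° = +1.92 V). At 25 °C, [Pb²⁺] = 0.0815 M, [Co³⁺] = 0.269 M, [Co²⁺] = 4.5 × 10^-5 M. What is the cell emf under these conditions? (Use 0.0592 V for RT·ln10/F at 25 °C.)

The Co³⁺/Co²⁺ couple has the higher reduction potential and acts as the cathode, so E°_cell = +1.92 − (-0.13) = 2.05 V.
Balancing electrons gives n = 2; the reaction quotient is Q = [Pb²⁺]·[Co²⁺]^2/[Co³⁺]^2 = 2.28 × 10^-9.
At 25 °C, E = E° − (0.0592/n) log Q = 2.05 − (0.0592/2)(-8.642) = 2.050 + 0.256 = 2.306 V.

2.31 V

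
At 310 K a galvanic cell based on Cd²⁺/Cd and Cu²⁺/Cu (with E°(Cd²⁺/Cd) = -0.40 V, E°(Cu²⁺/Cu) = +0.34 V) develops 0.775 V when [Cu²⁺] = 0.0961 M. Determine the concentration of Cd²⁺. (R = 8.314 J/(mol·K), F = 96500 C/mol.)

From the Nernst equation, ln Q = nF(E° − E)/RT = 2×96500×(0.74 − 0.775)/(8.314×310) = -2.621, so Q = 0.0727.
With Q = [Cd²⁺]/[Cu²⁺] and the known concentrations, [Cd²⁺] in the numerator gives [Cd²⁺] = 0.007 M.

0.007 M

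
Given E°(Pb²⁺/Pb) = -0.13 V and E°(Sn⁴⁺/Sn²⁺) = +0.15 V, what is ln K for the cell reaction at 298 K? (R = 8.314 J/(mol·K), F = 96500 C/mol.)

ln K = 21.8

E°_cell = +0.15 − (-0.13) = 0.28 V, with n = 2 electrons transferred.
At equilibrium E = 0, so the Nernst equation gives ln K = nFE°/RT = (2)(96500)(0.28)/((8.314)(298)) = 21.81.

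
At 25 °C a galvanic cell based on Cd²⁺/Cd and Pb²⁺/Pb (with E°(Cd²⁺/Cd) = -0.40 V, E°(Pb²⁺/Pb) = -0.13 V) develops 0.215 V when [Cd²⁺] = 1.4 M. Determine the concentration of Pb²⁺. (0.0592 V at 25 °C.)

From the Nernst equation, log Q = n(E° − E)/0.0592 = 2(0.27 − 0.215)/0.0592 = 1.858, so Q = 72.1.
With Q = [Cd²⁺]/[Pb²⁺] and the known concentrations, [Pb²⁺] in the denominator gives [Pb²⁺] = 0.019 M.

0.019 M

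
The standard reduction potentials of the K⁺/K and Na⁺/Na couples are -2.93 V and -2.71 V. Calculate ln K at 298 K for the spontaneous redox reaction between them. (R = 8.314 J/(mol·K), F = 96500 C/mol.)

ln K = 8.6

E°_cell = -2.71 − (-2.93) = 0.22 V, with n = 1 electron transferred.
At equilibrium E = 0, so the Nernst equation gives ln K = nFE°/RT = (1)(96500)(0.22)/((8.314)(298)) = 8.57.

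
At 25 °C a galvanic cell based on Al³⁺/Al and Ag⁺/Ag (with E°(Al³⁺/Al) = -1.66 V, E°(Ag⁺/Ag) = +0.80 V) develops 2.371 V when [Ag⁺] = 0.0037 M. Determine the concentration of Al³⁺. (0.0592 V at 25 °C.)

From the Nernst equation, log Q = n(E° − E)/0.0592 = 3(2.46 − 2.371)/0.0592 = 4.510, so Q = 3.24 × 10^4.
With Q = [Al³⁺]/[Ag⁺]^3 and the known concentrations, [Al³⁺] in the numerator gives [Al³⁺] = 0.0016 M.

0.0016 M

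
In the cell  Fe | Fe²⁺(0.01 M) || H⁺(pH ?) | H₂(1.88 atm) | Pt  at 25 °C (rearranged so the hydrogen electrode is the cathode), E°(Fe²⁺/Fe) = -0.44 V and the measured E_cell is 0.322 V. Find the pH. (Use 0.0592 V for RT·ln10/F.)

E°_cell = 0.44 V and n = 2.
log Q = n(E° − E)/0.0592 = 2×(0.44 − 0.322)/0.0592 = 3.986.
With Q = [Fe²⁺]·P(H₂) / [H⁺]^2, solving for [H⁺] gives log[H⁺] = -2.856, so pH = 2.86.

pH = 2.86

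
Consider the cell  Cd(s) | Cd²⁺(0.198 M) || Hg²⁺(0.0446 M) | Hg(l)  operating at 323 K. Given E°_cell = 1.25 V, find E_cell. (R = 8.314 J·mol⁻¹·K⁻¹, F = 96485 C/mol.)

Balancing electrons gives n = 2; the reaction quotient is Q = [Cd²⁺]/[Hg²⁺] = 4.44.
E = E° − (RT/nF) ln Q = 1.25 − (8.314×323)/(2×96485) × (1.491) = 1.250 − 0.021 = 1.229 V.

1.23 V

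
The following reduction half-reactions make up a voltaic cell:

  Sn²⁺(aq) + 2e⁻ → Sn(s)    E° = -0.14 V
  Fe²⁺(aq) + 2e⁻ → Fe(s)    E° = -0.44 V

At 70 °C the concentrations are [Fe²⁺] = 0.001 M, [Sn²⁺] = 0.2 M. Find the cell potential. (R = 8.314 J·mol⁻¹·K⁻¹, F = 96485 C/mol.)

The Sn²⁺/Sn couple has the higher reduction potential and acts as the cathode, so E°_cell = -0.14 − (-0.44) = 0.30 V.
Balancing electrons gives n = 2; the reaction quotient is Q = [Fe²⁺]/[Sn²⁺] = 0.00500.
E = E° − (RT/nF) ln Q = 0.30 − (8.314×343)/(2×96485) × (-5.298) = 0.300 + 0.078 = 0.378 V.

0.378 V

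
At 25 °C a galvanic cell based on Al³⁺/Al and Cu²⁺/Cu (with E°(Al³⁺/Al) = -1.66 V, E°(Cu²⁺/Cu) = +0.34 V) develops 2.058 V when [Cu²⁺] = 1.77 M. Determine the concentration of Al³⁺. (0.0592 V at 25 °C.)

From the Nernst equation, log Q = n(E° − E)/0.0592 = 6(2.00 − 2.058)/0.0592 = -5.878, so Q = 1.32 × 10^-6.
With Q = [Al³⁺]^2/[Cu²⁺]^3 and the known concentrations, [Al³⁺]^2 in the numerator gives [Al³⁺] = 0.0027 M.

0.0027 M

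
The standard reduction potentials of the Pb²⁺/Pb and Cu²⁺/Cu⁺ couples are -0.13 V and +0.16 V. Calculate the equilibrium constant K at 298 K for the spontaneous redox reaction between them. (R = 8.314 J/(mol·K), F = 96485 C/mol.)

E°_cell = +0.16 − (-0.13) = 0.29 V, with n = 2 electrons transferred.
At equilibrium E = 0, so the Nernst equation gives ln K = nFE°/RT = (2)(96485)(0.29)/((8.314)(298)) = 22.59.
K = e^22.59 = 6.4 × 10^9.

6.4 × 10^9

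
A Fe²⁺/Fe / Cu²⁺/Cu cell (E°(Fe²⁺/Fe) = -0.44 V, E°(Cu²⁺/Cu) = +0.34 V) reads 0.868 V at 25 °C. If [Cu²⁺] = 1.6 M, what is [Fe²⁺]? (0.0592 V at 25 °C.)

0.0017 M

From the Nernst equation, log Q = n(E° − E)/0.0592 = 2(0.78 − 0.868)/0.0592 = -2.973, so Q = 0.00106.
With Q = [Fe²⁺]/[Cu²⁺] and the known concentrations, [Fe²⁺] in the numerator gives [Fe²⁺] = 0.0017 M.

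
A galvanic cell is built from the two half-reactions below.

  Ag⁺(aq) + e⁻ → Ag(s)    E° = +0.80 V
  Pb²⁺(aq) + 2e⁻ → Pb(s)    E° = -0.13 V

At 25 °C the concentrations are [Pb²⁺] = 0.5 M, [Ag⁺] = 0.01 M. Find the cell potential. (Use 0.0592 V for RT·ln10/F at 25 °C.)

The Ag⁺/Ag couple has the higher reduction potential and acts as the cathode, so E°_cell = +0.80 − (-0.13) = 0.93 V.
Balancing electrons gives n = 2; the reaction quotient is Q = [Pb²⁺]/[Ag⁺]^2 = 5000.
At 25 °C, E = E° − (0.0592/n) log Q = 0.93 − (0.0592/2)(3.699) = 0.930 − 0.109 = 0.821 V.

0.821 V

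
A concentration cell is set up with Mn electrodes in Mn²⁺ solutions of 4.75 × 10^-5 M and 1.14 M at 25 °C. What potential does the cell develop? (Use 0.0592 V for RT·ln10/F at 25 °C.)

0.13 V

Both half-cells are Mn²⁺/Mn, so E°_cell = 0. The concentrated side is the cathode; the cell reaction moves Mn²⁺ from high to low concentration with n = 2.
Q = [Mn²⁺]_dilute/[Mn²⁺]_conc = 4.75 × 10^-5/1.14 = 4.17 × 10^-5.
E = 0 − (0.0592/2) log Q = −(0.0592/2)(-4.380) = 0.1296 V.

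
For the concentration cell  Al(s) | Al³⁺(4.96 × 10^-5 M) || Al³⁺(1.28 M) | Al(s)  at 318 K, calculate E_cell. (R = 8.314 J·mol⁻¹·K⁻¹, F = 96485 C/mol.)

0.093 V

Both half-cells are Al³⁺/Al, so E°_cell = 0. The concentrated side is the cathode; the cell reaction moves Al³⁺ from high to low concentration with n = 3.
Q = [Al³⁺]_dilute/[Al³⁺]_conc = 4.96 × 10^-5/1.28 = 3.87 × 10^-5.
E = 0 − (RT/nF) ln Q = −((8.314×318)/(3×96485))(-10.158) = 0.0928 V.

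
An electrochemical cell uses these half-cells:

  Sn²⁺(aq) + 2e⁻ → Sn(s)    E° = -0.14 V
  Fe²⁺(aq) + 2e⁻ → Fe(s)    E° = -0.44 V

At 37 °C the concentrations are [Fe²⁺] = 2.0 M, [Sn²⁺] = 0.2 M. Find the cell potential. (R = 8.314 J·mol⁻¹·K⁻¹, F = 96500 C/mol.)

0.269 V

The Sn²⁺/Sn couple has the higher reduction potential and acts as the cathode, so E°_cell = -0.14 − (-0.44) = 0.30 V.
Balancing electrons gives n = 2; the reaction quotient is Q = [Fe²⁺]/[Sn²⁺] = 10.0.
E = E° − (RT/nF) ln Q = 0.30 − (8.314×310)/(2×96500) × (2.303) = 0.300 − 0.031 = 0.269 V.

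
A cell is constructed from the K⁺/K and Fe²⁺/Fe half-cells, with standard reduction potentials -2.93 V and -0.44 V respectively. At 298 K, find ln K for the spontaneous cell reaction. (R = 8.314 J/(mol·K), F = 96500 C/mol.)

E°_cell = -0.44 − (-2.93) = 2.49 V, with n = 2 electrons transferred.
At equilibrium E = 0, so the Nernst equation gives ln K = nFE°/RT = (2)(96500)(2.49)/((8.314)(298)) = 193.97.

ln K = 194.0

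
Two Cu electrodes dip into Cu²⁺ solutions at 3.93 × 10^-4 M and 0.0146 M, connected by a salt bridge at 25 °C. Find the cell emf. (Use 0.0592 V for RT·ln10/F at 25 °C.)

Both half-cells are Cu²⁺/Cu, so E°_cell = 0. The concentrated side is the cathode; the cell reaction moves Cu²⁺ from high to low concentration with n = 2.
Q = [Cu²⁺]_dilute/[Cu²⁺]_conc = 3.93 × 10^-4/0.0146 = 0.0269.
E = 0 − (0.0592/2) log Q = −(0.0592/2)(-1.570) = 0.0465 V.

0.046 V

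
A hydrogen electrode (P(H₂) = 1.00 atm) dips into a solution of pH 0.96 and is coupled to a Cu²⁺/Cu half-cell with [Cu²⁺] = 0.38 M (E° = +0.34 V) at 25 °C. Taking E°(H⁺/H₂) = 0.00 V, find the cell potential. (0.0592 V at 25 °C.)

0.38 V

The Cu²⁺/Cu couple is the cathode, so E°_cell = 0.34 V; n = 2.
[H⁺] = 10^(−0.96) = 0.11 M, and Q = [H⁺]^2 / ([Cu²⁺]·P(H₂)) = 0.0316.
E = E° − (0.0592/2) log Q = 0.34 − (0.0592/2)(-1.500) = 0.384 V.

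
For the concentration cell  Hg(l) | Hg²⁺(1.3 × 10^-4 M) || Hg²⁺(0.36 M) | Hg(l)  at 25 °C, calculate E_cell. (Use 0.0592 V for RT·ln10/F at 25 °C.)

0.10 V

Both half-cells are Hg²⁺/Hg, so E°_cell = 0. The concentrated side is the cathode; the cell reaction moves Hg²⁺ from high to low concentration with n = 2.
Q = [Hg²⁺]_dilute/[Hg²⁺]_conc = 1.3 × 10^-4/0.36 = 3.61 × 10^-4.
E = 0 − (0.0592/2) log Q = −(0.0592/2)(-3.442) = 0.1019 V.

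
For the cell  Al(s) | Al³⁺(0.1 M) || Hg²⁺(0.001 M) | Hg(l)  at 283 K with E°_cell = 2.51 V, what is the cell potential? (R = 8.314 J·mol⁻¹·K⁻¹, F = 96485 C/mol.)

2.44 V

Balancing electrons gives n = 6; the reaction quotient is Q = [Al³⁺]^2/[Hg²⁺]^3 = 1 × 10^7.
E = E° − (RT/nF) ln Q = 2.51 − (8.314×283)/(6×96485) × (16.118) = 2.510 − 0.066 = 2.444 V.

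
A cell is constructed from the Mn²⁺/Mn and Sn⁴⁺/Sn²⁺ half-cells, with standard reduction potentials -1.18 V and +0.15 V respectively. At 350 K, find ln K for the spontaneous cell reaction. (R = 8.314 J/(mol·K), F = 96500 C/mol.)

E°_cell = +0.15 − (-1.18) = 1.33 V, with n = 2 electrons transferred.
At equilibrium E = 0, so the Nernst equation gives ln K = nFE°/RT = (2)(96500)(1.33)/((8.314)(350)) = 88.21.

ln K = 88.2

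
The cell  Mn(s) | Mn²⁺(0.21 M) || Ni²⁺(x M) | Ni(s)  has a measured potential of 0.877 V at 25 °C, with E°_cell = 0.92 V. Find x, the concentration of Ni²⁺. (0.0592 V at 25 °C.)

From the Nernst equation, log Q = n(E° − E)/0.0592 = 2(0.92 − 0.877)/0.0592 = 1.453, so Q = 28.4.
With Q = [Mn²⁺]/[Ni²⁺] and the known concentrations, [Ni²⁺] in the denominator gives [Ni²⁺] = 0.0074 M.

0.0074 M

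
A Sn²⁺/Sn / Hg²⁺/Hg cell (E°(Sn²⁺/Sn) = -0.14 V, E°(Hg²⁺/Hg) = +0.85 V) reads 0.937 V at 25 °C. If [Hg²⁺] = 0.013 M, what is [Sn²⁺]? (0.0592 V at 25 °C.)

0.8 M

From the Nernst equation, log Q = n(E° − E)/0.0592 = 2(0.99 − 0.937)/0.0592 = 1.791, so Q = 61.7.
With Q = [Sn²⁺]/[Hg²⁺] and the known concentrations, [Sn²⁺] in the numerator gives [Sn²⁺] = 0.8 M.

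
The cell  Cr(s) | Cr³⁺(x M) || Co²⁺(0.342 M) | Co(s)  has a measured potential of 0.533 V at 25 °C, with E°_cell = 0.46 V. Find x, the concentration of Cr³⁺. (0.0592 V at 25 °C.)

From the Nernst equation, log Q = n(E° − E)/0.0592 = 6(0.46 − 0.533)/0.0592 = -7.399, so Q = 3.99 × 10^-8.
With Q = [Cr³⁺]^2/[Co²⁺]^3 and the known concentrations, [Cr³⁺]^2 in the numerator gives [Cr³⁺] = 4 × 10^-5 M.

4 × 10^-5 M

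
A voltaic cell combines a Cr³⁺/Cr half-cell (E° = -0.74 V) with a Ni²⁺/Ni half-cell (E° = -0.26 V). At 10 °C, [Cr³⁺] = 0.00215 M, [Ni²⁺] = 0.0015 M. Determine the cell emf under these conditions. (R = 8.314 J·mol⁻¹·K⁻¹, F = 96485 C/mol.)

0.451 V

The Ni²⁺/Ni couple has the higher reduction potential and acts as the cathode, so E°_cell = -0.26 − (-0.74) = 0.48 V.
Balancing electrons gives n = 6; the reaction quotient is Q = [Cr³⁺]^2/[Ni²⁺]^3 = 1370.
E = E° − (RT/nF) ln Q = 0.48 − (8.314×283)/(6×96485) × (7.222) = 0.480 − 0.029 = 0.451 V.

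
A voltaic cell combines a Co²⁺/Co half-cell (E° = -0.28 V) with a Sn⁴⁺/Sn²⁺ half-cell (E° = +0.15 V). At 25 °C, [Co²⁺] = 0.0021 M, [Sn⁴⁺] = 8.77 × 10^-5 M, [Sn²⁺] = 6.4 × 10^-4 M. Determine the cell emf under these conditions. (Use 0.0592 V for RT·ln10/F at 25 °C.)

The Sn⁴⁺/Sn²⁺ couple has the higher reduction potential and acts as the cathode, so E°_cell = +0.15 − (-0.28) = 0.43 V.
Balancing electrons gives n = 2; the reaction quotient is Q = [Co²⁺]·[Sn²⁺]/[Sn⁴⁺] = 0.0153.
At 25 °C, E = E° − (0.0592/n) log Q = 0.43 − (0.0592/2)(-1.815) = 0.430 + 0.054 = 0.484 V.

0.484 V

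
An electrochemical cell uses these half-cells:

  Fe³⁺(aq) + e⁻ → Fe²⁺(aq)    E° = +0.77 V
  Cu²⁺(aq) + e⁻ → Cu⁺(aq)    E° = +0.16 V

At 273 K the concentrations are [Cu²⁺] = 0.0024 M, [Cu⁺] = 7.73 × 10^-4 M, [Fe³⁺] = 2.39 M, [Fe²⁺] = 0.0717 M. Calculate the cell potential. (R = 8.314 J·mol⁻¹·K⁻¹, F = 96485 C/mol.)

The Fe³⁺/Fe²⁺ couple has the higher reduction potential and acts as the cathode, so E°_cell = +0.77 − (+0.16) = 0.61 V.
Balancing electrons gives n = 1; the reaction quotient is Q = [Cu²⁺]·[Fe²⁺]/([Cu⁺]·[Fe³⁺]) = 0.0931.
E = E° − (RT/nF) ln Q = 0.61 − (8.314×273)/(1×96485) × (-2.374) = 0.610 + 0.056 = 0.666 V.

0.666 V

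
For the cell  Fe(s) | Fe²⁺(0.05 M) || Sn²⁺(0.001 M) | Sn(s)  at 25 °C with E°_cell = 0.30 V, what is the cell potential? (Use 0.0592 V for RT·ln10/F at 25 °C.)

0.250 V

Balancing electrons gives n = 2; the reaction quotient is Q = [Fe²⁺]/[Sn²⁺] = 50.0.
At 25 °C, E = E° − (0.0592/n) log Q = 0.30 − (0.0592/2)(1.699) = 0.300 − 0.050 = 0.250 V.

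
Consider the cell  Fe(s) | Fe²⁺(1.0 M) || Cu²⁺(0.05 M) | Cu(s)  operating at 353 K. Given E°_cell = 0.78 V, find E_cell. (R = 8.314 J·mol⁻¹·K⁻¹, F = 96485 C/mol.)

Balancing electrons gives n = 2; the reaction quotient is Q = [Fe²⁺]/[Cu²⁺] = 20.0.
E = E° − (RT/nF) ln Q = 0.78 − (8.314×353)/(2×96485) × (2.996) = 0.780 − 0.046 = 0.734 V.

0.734 V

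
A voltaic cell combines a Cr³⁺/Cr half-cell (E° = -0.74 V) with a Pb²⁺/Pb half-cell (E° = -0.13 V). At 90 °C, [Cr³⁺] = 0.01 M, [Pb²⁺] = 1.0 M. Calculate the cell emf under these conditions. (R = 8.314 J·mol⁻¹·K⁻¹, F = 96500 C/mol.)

0.658 V

The Pb²⁺/Pb couple has the higher reduction potential and acts as the cathode, so E°_cell = -0.13 − (-0.74) = 0.61 V.
Balancing electrons gives n = 6; the reaction quotient is Q = [Cr³⁺]^2/[Pb²⁺]^3 = 1 × 10^-4.
E = E° − (RT/nF) ln Q = 0.61 − (8.314×363)/(6×96500) × (-9.210) = 0.610 + 0.048 = 0.658 V.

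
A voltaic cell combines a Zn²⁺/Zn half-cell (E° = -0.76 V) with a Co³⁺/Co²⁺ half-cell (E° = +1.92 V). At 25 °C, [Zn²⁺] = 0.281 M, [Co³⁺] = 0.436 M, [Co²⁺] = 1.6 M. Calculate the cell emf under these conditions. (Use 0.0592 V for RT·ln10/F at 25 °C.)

The Co³⁺/Co²⁺ couple has the higher reduction potential and acts as the cathode, so E°_cell = +1.92 − (-0.76) = 2.68 V.
Balancing electrons gives n = 2; the reaction quotient is Q = [Zn²⁺]·[Co²⁺]^2/[Co³⁺]^2 = 3.78.
At 25 °C, E = E° − (0.0592/n) log Q = 2.68 − (0.0592/2)(0.578) = 2.680 − 0.017 = 2.663 V.

2.66 V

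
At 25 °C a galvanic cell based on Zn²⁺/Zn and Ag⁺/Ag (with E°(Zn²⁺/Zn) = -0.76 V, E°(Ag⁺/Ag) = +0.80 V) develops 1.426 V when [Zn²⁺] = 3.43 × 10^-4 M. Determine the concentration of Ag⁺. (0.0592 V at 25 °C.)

1 × 10^-4 M

From the Nernst equation, log Q = n(E° − E)/0.0592 = 2(1.56 − 1.426)/0.0592 = 4.527, so Q = 3.37 × 10^4.
With Q = [Zn²⁺]/[Ag⁺]^2 and the known concentrations, [Ag⁺]^2 in the denominator gives [Ag⁺] = 1 × 10^-4 M.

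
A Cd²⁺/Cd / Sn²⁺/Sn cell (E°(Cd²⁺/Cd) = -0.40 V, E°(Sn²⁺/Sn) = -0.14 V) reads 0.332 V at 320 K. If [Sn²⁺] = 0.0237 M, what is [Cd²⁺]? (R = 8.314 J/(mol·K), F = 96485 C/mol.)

From the Nernst equation, ln Q = nF(E° − E)/RT = 2×96485×(0.26 − 0.332)/(8.314×320) = -5.222, so Q = 0.00539.
With Q = [Cd²⁺]/[Sn²⁺] and the known concentrations, [Cd²⁺] in the numerator gives [Cd²⁺] = 1.3 × 10^-4 M.

1.3 × 10^-4 M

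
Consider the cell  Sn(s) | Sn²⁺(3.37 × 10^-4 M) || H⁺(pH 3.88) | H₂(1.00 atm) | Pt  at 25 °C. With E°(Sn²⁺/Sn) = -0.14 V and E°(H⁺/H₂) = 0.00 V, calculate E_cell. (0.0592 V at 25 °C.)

0.013 V

The hydrogen couple is the cathode, so E°_cell = 0.14 V; n = 2.
[H⁺] = 10^(−3.88) = 1.3 × 10^-4 M, and Q = [Sn²⁺]·P(H₂) / [H⁺]^2 = 1.94 × 10^4.
E = E° − (0.0592/2) log Q = 0.14 − (0.0592/2)(4.288) = 0.013 V.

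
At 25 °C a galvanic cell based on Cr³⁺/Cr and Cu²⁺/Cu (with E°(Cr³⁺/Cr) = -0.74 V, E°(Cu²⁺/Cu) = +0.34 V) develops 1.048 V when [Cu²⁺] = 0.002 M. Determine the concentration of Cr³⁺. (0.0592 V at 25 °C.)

From the Nernst equation, log Q = n(E° − E)/0.0592 = 6(1.08 − 1.048)/0.0592 = 3.243, so Q = 1750.
With Q = [Cr³⁺]^2/[Cu²⁺]^3 and the known concentrations, [Cr³⁺]^2 in the numerator gives [Cr³⁺] = 0.0037 M.

0.0037 M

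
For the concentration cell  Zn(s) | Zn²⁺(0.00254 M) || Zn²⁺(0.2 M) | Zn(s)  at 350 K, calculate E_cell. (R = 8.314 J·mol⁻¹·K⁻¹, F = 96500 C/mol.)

0.066 V

Both half-cells are Zn²⁺/Zn, so E°_cell = 0. The concentrated side is the cathode; the cell reaction moves Zn²⁺ from high to low concentration with n = 2.
Q = [Zn²⁺]_dilute/[Zn²⁺]_conc = 0.00254/0.2 = 0.0127.
E = 0 − (RT/nF) ln Q = −((8.314×350)/(2×96500))(-4.366) = 0.0658 V.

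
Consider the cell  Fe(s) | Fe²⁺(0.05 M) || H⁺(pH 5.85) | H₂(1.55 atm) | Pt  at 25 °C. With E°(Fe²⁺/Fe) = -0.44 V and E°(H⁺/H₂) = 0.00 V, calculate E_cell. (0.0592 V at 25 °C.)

0.13 V

The hydrogen couple is the cathode, so E°_cell = 0.44 V; n = 2.
[H⁺] = 10^(−5.85) = 1.4 × 10^-6 M, and Q = [Fe²⁺]·P(H₂) / [H⁺]^2 = 3.88 × 10^10.
E = E° − (0.0592/2) log Q = 0.44 − (0.0592/2)(10.589) = 0.127 V.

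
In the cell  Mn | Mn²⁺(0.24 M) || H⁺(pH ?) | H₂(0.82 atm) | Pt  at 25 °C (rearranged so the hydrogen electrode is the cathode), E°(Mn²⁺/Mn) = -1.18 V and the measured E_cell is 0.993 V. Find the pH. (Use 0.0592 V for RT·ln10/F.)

pH = 3.51

E°_cell = 1.18 V and n = 2.
log Q = n(E° − E)/0.0592 = 2×(1.18 − 0.993)/0.0592 = 6.318.
With Q = [Mn²⁺]·P(H₂) / [H⁺]^2, solving for [H⁺] gives log[H⁺] = -3.512, so pH = 3.51.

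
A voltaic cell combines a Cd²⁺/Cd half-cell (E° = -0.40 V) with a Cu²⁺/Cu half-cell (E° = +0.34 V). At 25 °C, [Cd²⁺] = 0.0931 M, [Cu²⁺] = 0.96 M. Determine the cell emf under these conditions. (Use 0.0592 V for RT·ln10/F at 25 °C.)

The Cu²⁺/Cu couple has the higher reduction potential and acts as the cathode, so E°_cell = +0.34 − (-0.40) = 0.74 V.
Balancing electrons gives n = 2; the reaction quotient is Q = [Cd²⁺]/[Cu²⁺] = 0.0970.
At 25 °C, E = E° − (0.0592/n) log Q = 0.74 − (0.0592/2)(-1.013) = 0.740 + 0.030 = 0.770 V.

0.770 V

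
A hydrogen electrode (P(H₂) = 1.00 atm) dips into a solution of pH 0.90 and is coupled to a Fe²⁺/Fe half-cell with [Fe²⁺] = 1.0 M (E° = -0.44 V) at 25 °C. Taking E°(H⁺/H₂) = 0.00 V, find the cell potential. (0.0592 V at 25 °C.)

0.39 V

The hydrogen couple is the cathode, so E°_cell = 0.44 V; n = 2.
[H⁺] = 10^(−0.90) = 0.13 M, and Q = [Fe²⁺]·P(H₂) / [H⁺]^2 = 63.1.
E = E° − (0.0592/2) log Q = 0.44 − (0.0592/2)(1.800) = 0.387 V.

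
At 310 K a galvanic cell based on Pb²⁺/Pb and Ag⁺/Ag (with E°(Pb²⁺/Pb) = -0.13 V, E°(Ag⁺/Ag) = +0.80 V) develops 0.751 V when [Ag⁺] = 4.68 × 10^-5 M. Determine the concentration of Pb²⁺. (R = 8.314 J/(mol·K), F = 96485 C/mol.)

From the Nernst equation, ln Q = nF(E° − E)/RT = 2×96485×(0.93 − 0.751)/(8.314×310) = 13.402, so Q = 6.61 × 10^5.
With Q = [Pb²⁺]/[Ag⁺]^2 and the known concentrations, [Pb²⁺] in the numerator gives [Pb²⁺] = 0.0014 M.

0.0014 M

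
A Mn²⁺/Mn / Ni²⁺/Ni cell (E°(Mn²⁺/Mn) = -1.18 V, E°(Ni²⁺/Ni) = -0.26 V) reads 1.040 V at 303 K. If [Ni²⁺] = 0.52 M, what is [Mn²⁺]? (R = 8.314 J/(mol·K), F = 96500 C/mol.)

From the Nernst equation, ln Q = nF(E° − E)/RT = 2×96500×(0.92 − 1.040)/(8.314×303) = -9.194, so Q = 1.02 × 10^-4.
With Q = [Mn²⁺]/[Ni²⁺] and the known concentrations, [Mn²⁺] in the numerator gives [Mn²⁺] = 5.3 × 10^-5 M.

5.3 × 10^-5 M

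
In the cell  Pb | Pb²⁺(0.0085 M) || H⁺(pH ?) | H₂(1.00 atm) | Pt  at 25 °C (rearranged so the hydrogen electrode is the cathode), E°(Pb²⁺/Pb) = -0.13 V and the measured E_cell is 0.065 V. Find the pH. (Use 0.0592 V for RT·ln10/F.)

E°_cell = 0.13 V and n = 2.
log Q = n(E° − E)/0.0592 = 2×(0.13 − 0.065)/0.0592 = 2.196.
With Q = [Pb²⁺]·P(H₂) / [H⁺]^2, solving for [H⁺] gives log[H⁺] = -2.133, so pH = 2.13.

pH = 2.13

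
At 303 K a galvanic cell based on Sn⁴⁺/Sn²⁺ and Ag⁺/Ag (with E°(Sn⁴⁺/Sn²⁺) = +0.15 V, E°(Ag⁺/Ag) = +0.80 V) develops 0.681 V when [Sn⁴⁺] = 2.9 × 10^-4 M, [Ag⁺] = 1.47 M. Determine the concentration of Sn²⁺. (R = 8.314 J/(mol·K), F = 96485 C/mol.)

From the Nernst equation, ln Q = nF(E° − E)/RT = 2×96485×(0.65 − 0.681)/(8.314×303) = -2.375, so Q = 0.0930.
With Q = [Sn⁴⁺]/([Sn²⁺]·[Ag⁺]^2) and the known concentrations, [Sn²⁺] in the denominator gives [Sn²⁺] = 0.0014 M.

0.0014 M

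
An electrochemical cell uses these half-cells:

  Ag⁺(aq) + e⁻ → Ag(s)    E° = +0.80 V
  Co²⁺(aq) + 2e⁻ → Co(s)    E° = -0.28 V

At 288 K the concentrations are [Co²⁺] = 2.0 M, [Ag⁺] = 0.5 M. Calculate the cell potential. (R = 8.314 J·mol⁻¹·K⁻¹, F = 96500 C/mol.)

1.05 V

The Ag⁺/Ag couple has the higher reduction potential and acts as the cathode, so E°_cell = +0.80 − (-0.28) = 1.08 V.
Balancing electrons gives n = 2; the reaction quotient is Q = [Co²⁺]/[Ag⁺]^2 = 8.00.
E = E° − (RT/nF) ln Q = 1.08 − (8.314×288)/(2×96500) × (2.079) = 1.080 − 0.026 = 1.054 V.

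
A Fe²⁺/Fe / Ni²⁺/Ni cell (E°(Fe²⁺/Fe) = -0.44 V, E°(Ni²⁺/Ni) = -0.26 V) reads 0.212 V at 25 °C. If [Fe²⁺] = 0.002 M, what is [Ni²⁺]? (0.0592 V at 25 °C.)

0.024 M

From the Nernst equation, log Q = n(E° − E)/0.0592 = 2(0.18 − 0.212)/0.0592 = -1.081, so Q = 0.0830.
With Q = [Fe²⁺]/[Ni²⁺] and the known concentrations, [Ni²⁺] in the denominator gives [Ni²⁺] = 0.024 M.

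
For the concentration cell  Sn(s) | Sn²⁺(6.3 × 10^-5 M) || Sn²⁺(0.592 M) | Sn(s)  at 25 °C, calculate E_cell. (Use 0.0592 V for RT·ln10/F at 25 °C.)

0.12 V

Both half-cells are Sn²⁺/Sn, so E°_cell = 0. The concentrated side is the cathode; the cell reaction moves Sn²⁺ from high to low concentration with n = 2.
Q = [Sn²⁺]_dilute/[Sn²⁺]_conc = 6.3 × 10^-5/0.592 = 1.06 × 10^-4.
E = 0 − (0.0592/2) log Q = −(0.0592/2)(-3.973) = 0.1176 V.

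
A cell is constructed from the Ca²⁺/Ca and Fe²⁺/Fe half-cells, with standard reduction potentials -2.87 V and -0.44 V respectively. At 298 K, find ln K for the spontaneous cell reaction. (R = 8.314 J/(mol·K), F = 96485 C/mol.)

ln K = 189.3

E°_cell = -0.44 − (-2.87) = 2.43 V, with n = 2 electrons transferred.
At equilibrium E = 0, so the Nernst equation gives ln K = nFE°/RT = (2)(96485)(2.43)/((8.314)(298)) = 189.26.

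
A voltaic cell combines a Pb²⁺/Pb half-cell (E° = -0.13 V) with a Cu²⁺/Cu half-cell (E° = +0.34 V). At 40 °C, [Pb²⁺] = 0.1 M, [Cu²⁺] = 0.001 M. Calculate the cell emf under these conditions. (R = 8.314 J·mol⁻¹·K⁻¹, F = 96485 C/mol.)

0.408 V

The Cu²⁺/Cu couple has the higher reduction potential and acts as the cathode, so E°_cell = +0.34 − (-0.13) = 0.47 V.
Balancing electrons gives n = 2; the reaction quotient is Q = [Pb²⁺]/[Cu²⁺] = 100.
E = E° − (RT/nF) ln Q = 0.47 − (8.314×313)/(2×96485) × (4.605) = 0.470 − 0.062 = 0.408 V.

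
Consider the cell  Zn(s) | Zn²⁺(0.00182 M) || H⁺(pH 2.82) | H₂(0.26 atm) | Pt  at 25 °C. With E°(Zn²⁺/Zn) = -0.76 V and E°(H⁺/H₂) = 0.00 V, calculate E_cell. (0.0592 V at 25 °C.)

The hydrogen couple is the cathode, so E°_cell = 0.76 V; n = 2.
[H⁺] = 10^(−2.82) = 0.0015 M, and Q = [Zn²⁺]·P(H₂) / [H⁺]^2 = 207.
E = E° − (0.0592/2) log Q = 0.76 − (0.0592/2)(2.315) = 0.691 V.

0.69 V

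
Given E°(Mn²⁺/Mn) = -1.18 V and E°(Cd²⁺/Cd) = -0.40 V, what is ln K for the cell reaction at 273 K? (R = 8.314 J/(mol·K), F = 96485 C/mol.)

E°_cell = -0.40 − (-1.18) = 0.78 V, with n = 2 electrons transferred.
At equilibrium E = 0, so the Nernst equation gives ln K = nFE°/RT = (2)(96485)(0.78)/((8.314)(273)) = 66.31.

ln K = 66.3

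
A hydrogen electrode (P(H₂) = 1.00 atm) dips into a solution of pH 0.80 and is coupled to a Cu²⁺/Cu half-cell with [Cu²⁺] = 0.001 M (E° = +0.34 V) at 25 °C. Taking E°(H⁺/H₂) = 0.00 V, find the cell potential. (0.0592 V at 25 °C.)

0.30 V

The Cu²⁺/Cu couple is the cathode, so E°_cell = 0.34 V; n = 2.
[H⁺] = 10^(−0.80) = 0.16 M, and Q = [H⁺]^2 / ([Cu²⁺]·P(H₂)) = 25.1.
E = E° − (0.0592/2) log Q = 0.34 − (0.0592/2)(1.400) = 0.299 V.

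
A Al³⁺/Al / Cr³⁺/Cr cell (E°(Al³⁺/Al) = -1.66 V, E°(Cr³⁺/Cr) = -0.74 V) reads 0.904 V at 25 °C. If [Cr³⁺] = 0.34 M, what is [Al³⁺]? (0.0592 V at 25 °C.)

2.2 M

From the Nernst equation, log Q = n(E° − E)/0.0592 = 3(0.92 − 0.904)/0.0592 = 0.811, so Q = 6.47.
With Q = [Al³⁺]/[Cr³⁺] and the known concentrations, [Al³⁺] in the numerator gives [Al³⁺] = 2.2 M.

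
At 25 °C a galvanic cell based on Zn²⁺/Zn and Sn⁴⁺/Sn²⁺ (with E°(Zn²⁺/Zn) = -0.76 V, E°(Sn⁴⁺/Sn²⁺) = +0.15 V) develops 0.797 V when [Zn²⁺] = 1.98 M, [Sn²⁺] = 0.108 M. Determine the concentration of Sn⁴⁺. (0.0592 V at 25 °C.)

From the Nernst equation, log Q = n(E° − E)/0.0592 = 2(0.91 − 0.797)/0.0592 = 3.818, so Q = 6570.
With Q = [Zn²⁺]·[Sn²⁺]/[Sn⁴⁺] and the known concentrations, [Sn⁴⁺] in the denominator gives [Sn⁴⁺] = 3.3 × 10^-5 M.

3.3 × 10^-5 M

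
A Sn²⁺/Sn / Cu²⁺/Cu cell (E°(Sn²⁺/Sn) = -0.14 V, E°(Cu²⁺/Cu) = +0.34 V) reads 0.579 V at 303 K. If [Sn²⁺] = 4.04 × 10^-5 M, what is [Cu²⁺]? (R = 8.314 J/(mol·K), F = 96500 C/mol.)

From the Nernst equation, ln Q = nF(E° − E)/RT = 2×96500×(0.48 − 0.579)/(8.314×303) = -7.585, so Q = 5.08 × 10^-4.
With Q = [Sn²⁺]/[Cu²⁺] and the known concentrations, [Cu²⁺] in the denominator gives [Cu²⁺] = 0.08 M.

0.08 M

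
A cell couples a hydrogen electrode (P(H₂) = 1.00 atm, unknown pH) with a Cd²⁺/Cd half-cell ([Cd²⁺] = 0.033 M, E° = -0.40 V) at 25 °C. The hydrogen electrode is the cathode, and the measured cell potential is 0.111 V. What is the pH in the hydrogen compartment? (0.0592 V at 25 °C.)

pH = 5.62

E°_cell = 0.40 V and n = 2.
log Q = n(E° − E)/0.0592 = 2×(0.40 − 0.111)/0.0592 = 9.764.
With Q = [Cd²⁺]·P(H₂) / [H⁺]^2, solving for [H⁺] gives log[H⁺] = -5.622, so pH = 5.62.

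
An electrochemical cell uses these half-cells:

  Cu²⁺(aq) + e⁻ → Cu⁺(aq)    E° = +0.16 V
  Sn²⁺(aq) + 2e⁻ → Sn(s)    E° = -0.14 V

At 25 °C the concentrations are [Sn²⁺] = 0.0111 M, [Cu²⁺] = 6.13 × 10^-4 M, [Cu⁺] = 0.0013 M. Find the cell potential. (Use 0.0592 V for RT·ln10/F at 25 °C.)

0.339 V

The Cu²⁺/Cu⁺ couple has the higher reduction potential and acts as the cathode, so E°_cell = +0.16 − (-0.14) = 0.30 V.
Balancing electrons gives n = 2; the reaction quotient is Q = [Sn²⁺]·[Cu⁺]^2/[Cu²⁺]^2 = 0.0499.
At 25 °C, E = E° − (0.0592/n) log Q = 0.30 − (0.0592/2)(-1.302) = 0.300 + 0.039 = 0.339 V.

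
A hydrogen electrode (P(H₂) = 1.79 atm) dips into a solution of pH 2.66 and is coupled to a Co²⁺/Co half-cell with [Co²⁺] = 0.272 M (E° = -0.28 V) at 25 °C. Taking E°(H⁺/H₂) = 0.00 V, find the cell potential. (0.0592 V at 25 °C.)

The hydrogen couple is the cathode, so E°_cell = 0.28 V; n = 2.
[H⁺] = 10^(−2.66) = 0.0022 M, and Q = [Co²⁺]·P(H₂) / [H⁺]^2 = 1.02 × 10^5.
E = E° − (0.0592/2) log Q = 0.28 − (0.0592/2)(5.007) = 0.132 V.

0.13 V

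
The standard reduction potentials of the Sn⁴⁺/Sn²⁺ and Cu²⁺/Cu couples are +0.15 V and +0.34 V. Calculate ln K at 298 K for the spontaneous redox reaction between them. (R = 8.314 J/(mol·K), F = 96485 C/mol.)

ln K = 14.8

E°_cell = +0.34 − (+0.15) = 0.19 V, with n = 2 electrons transferred.
At equilibrium E = 0, so the Nernst equation gives ln K = nFE°/RT = (2)(96485)(0.19)/((8.314)(298)) = 14.80.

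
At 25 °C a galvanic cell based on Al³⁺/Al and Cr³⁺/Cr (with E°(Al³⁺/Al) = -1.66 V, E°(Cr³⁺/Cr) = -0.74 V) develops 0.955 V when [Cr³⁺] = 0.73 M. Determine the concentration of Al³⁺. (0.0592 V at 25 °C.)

From the Nernst equation, log Q = n(E° − E)/0.0592 = 3(0.92 − 0.955)/0.0592 = -1.774, so Q = 0.0168.
With Q = [Al³⁺]/[Cr³⁺] and the known concentrations, [Al³⁺] in the numerator gives [Al³⁺] = 0.012 M.

0.012 M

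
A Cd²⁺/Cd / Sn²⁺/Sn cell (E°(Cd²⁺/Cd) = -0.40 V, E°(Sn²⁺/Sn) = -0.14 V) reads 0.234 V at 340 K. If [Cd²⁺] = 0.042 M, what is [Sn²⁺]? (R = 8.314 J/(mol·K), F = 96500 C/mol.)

0.0071 M

From the Nernst equation, ln Q = nF(E° − E)/RT = 2×96500×(0.26 − 0.234)/(8.314×340) = 1.775, so Q = 5.90.
With Q = [Cd²⁺]/[Sn²⁺] and the known concentrations, [Sn²⁺] in the denominator gives [Sn²⁺] = 0.0071 M.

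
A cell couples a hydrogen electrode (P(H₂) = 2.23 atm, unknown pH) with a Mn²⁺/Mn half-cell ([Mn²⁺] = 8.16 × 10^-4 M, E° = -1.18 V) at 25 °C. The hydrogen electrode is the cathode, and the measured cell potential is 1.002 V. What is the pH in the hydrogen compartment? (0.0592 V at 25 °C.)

E°_cell = 1.18 V and n = 2.
log Q = n(E° − E)/0.0592 = 2×(1.18 − 1.002)/0.0592 = 6.014.
With Q = [Mn²⁺]·P(H₂) / [H⁺]^2, solving for [H⁺] gives log[H⁺] = -4.377, so pH = 4.38.

pH = 4.38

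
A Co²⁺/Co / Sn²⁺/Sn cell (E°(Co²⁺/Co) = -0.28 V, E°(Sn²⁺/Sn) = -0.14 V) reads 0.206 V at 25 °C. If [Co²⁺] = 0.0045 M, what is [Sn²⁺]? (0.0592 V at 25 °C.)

From the Nernst equation, log Q = n(E° − E)/0.0592 = 2(0.14 − 0.206)/0.0592 = -2.230, so Q = 0.00589.
With Q = [Co²⁺]/[Sn²⁺] and the known concentrations, [Sn²⁺] in the denominator gives [Sn²⁺] = 0.76 M.

0.76 M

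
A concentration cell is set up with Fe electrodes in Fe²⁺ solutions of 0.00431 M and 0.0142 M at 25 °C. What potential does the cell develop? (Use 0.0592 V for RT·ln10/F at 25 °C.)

0.015 V

Both half-cells are Fe²⁺/Fe, so E°_cell = 0. The concentrated side is the cathode; the cell reaction moves Fe²⁺ from high to low concentration with n = 2.
Q = [Fe²⁺]_dilute/[Fe²⁺]_conc = 0.00431/0.0142 = 0.304.
E = 0 − (0.0592/2) log Q = −(0.0592/2)(-0.518) = 0.0153 V.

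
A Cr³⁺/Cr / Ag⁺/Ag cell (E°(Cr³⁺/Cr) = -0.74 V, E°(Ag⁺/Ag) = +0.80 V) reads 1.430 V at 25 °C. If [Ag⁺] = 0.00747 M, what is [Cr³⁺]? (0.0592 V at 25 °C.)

From the Nernst equation, log Q = n(E° − E)/0.0592 = 3(1.54 − 1.430)/0.0592 = 5.574, so Q = 3.75 × 10^5.
With Q = [Cr³⁺]/[Ag⁺]^3 and the known concentrations, [Cr³⁺] in the numerator gives [Cr³⁺] = 0.16 M.

0.16 M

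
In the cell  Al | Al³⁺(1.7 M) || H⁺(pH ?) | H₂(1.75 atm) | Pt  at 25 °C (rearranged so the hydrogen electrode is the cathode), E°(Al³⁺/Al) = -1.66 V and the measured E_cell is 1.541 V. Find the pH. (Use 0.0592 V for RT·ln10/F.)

pH = 1.81

E°_cell = 1.66 V and n = 6.
log Q = n(E° − E)/0.0592 = 6×(1.66 − 1.541)/0.0592 = 12.061.
With Q = [Al³⁺]^2·P(H₂)^3 / [H⁺]^6, solving for [H⁺] gives log[H⁺] = -1.812, so pH = 1.81.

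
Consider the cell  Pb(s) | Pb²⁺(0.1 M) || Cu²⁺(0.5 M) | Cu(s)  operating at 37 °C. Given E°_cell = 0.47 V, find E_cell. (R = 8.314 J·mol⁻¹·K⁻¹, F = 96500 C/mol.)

0.491 V

Balancing electrons gives n = 2; the reaction quotient is Q = [Pb²⁺]/[Cu²⁺] = 0.200.
E = E° − (RT/nF) ln Q = 0.47 − (8.314×310)/(2×96500) × (-1.609) = 0.470 + 0.021 = 0.491 V.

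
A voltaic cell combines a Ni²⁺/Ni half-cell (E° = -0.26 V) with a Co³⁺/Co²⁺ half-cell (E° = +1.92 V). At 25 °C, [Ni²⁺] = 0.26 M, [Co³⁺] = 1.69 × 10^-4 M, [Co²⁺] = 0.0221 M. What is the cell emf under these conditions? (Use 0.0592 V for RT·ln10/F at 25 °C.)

2.07 V

The Co³⁺/Co²⁺ couple has the higher reduction potential and acts as the cathode, so E°_cell = +1.92 − (-0.26) = 2.18 V.
Balancing electrons gives n = 2; the reaction quotient is Q = [Ni²⁺]·[Co²⁺]^2/[Co³⁺]^2 = 4450.
At 25 °C, E = E° − (0.0592/n) log Q = 2.18 − (0.0592/2)(3.648) = 2.180 − 0.108 = 2.072 V.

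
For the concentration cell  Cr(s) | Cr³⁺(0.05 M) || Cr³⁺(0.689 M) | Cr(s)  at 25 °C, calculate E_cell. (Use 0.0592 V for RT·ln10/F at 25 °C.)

Both half-cells are Cr³⁺/Cr, so E°_cell = 0. The concentrated side is the cathode; the cell reaction moves Cr³⁺ from high to low concentration with n = 3.
Q = [Cr³⁺]_dilute/[Cr³⁺]_conc = 0.05/0.689 = 0.0726.
E = 0 − (0.0592/3) log Q = −(0.0592/3)(-1.139) = 0.0225 V.

0.022 V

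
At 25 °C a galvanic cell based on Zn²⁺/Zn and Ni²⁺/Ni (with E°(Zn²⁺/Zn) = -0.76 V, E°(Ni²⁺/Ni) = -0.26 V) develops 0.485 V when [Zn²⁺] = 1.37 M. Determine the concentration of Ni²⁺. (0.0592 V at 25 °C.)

0.43 M

From the Nernst equation, log Q = n(E° − E)/0.0592 = 2(0.50 − 0.485)/0.0592 = 0.507, so Q = 3.21.
With Q = [Zn²⁺]/[Ni²⁺] and the known concentrations, [Ni²⁺] in the denominator gives [Ni²⁺] = 0.43 M.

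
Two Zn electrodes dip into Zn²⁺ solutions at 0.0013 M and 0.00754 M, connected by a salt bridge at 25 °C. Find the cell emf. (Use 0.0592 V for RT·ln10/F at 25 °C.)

Both half-cells are Zn²⁺/Zn, so E°_cell = 0. The concentrated side is the cathode; the cell reaction moves Zn²⁺ from high to low concentration with n = 2.
Q = [Zn²⁺]_dilute/[Zn²⁺]_conc = 0.0013/0.00754 = 0.172.
E = 0 − (0.0592/2) log Q = −(0.0592/2)(-0.763) = 0.0226 V.

0.023 V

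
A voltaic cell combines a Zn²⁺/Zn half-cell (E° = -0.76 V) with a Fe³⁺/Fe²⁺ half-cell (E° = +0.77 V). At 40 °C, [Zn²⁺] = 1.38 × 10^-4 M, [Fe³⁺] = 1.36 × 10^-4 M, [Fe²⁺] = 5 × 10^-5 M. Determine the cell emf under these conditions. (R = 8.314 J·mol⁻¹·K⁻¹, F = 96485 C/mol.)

1.68 V

The Fe³⁺/Fe²⁺ couple has the higher reduction potential and acts as the cathode, so E°_cell = +0.77 − (-0.76) = 1.53 V.
Balancing electrons gives n = 2; the reaction quotient is Q = [Zn²⁺]·[Fe²⁺]^2/[Fe³⁺]^2 = 1.87 × 10^-5.
E = E° − (RT/nF) ln Q = 1.53 − (8.314×313)/(2×96485) × (-10.890) = 1.530 + 0.147 = 1.677 V.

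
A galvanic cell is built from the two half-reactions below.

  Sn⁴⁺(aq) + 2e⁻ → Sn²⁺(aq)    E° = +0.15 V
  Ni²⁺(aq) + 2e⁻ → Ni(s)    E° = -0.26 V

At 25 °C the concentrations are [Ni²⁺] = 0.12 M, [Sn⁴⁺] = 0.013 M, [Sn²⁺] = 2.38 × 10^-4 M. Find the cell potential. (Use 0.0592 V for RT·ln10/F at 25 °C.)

The Sn⁴⁺/Sn²⁺ couple has the higher reduction potential and acts as the cathode, so E°_cell = +0.15 − (-0.26) = 0.41 V.
Balancing electrons gives n = 2; the reaction quotient is Q = [Ni²⁺]·[Sn²⁺]/[Sn⁴⁺] = 0.00220.
At 25 °C, E = E° − (0.0592/n) log Q = 0.41 − (0.0592/2)(-2.658) = 0.410 + 0.079 = 0.489 V.

0.489 V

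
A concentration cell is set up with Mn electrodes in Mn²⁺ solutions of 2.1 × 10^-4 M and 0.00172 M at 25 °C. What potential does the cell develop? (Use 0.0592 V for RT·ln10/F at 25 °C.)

0.027 V

Both half-cells are Mn²⁺/Mn, so E°_cell = 0. The concentrated side is the cathode; the cell reaction moves Mn²⁺ from high to low concentration with n = 2.
Q = [Mn²⁺]_dilute/[Mn²⁺]_conc = 2.1 × 10^-4/0.00172 = 0.122.
E = 0 − (0.0592/2) log Q = −(0.0592/2)(-0.913) = 0.0270 V.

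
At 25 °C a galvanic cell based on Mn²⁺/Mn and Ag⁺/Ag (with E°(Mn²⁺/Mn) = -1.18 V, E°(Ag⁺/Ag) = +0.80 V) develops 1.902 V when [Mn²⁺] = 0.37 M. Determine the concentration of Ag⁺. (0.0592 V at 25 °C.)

0.029 M

From the Nernst equation, log Q = n(E° − E)/0.0592 = 2(1.98 − 1.902)/0.0592 = 2.635, so Q = 432.
With Q = [Mn²⁺]/[Ag⁺]^2 and the known concentrations, [Ag⁺]^2 in the denominator gives [Ag⁺] = 0.029 M.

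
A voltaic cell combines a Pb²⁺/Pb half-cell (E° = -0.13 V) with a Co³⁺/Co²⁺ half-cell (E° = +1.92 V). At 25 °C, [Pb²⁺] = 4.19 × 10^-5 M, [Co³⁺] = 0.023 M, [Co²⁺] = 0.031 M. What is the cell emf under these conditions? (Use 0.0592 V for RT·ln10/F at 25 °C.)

2.17 V

The Co³⁺/Co²⁺ couple has the higher reduction potential and acts as the cathode, so E°_cell = +1.92 − (-0.13) = 2.05 V.
Balancing electrons gives n = 2; the reaction quotient is Q = [Pb²⁺]·[Co²⁺]^2/[Co³⁺]^2 = 7.61 × 10^-5.
At 25 °C, E = E° − (0.0592/n) log Q = 2.05 − (0.0592/2)(-4.119) = 2.050 + 0.122 = 2.172 V.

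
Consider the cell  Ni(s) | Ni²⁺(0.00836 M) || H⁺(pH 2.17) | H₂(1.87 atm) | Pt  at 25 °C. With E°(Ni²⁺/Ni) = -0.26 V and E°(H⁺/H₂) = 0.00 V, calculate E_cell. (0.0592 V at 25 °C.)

The hydrogen couple is the cathode, so E°_cell = 0.26 V; n = 2.
[H⁺] = 10^(−2.17) = 0.0068 M, and Q = [Ni²⁺]·P(H₂) / [H⁺]^2 = 342.
E = E° − (0.0592/2) log Q = 0.26 − (0.0592/2)(2.534) = 0.185 V.

0.18 V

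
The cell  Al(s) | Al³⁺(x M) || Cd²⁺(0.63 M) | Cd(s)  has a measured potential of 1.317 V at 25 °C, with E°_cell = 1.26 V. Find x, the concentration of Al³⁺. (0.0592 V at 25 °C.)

6.5 × 10^-4 M

From the Nernst equation, log Q = n(E° − E)/0.0592 = 6(1.26 − 1.317)/0.0592 = -5.777, so Q = 1.67 × 10^-6.
With Q = [Al³⁺]^2/[Cd²⁺]^3 and the known concentrations, [Al³⁺]^2 in the numerator gives [Al³⁺] = 6.5 × 10^-4 M.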